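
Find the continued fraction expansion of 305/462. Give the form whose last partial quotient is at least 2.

305 = 0*462 + 305
462 = 1*305 + 157
305 = 1*157 + 148
157 = 1*148 + 9
148 = 16*9 + 4
9 = 2*4 + 1
4 = 4*1 + 0  (stop)
So 305/462 = [0; 1, 1, 1, 16, 2, 4].

[0; 1, 1, 1, 16, 2, 4]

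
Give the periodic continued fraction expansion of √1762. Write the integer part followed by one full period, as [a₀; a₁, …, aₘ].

a₀ = ⌊√1762⌋ = 41.
With m₀=0, d₀=1 and mₖ₊₁ = dₖaₖ − mₖ, dₖ₊₁ = (n − mₖ₊₁²)/dₖ, aₖ₊₁ = ⌊(a₀+mₖ₊₁)/dₖ₊₁⌋:
  k=1: m=41, d=81, a=1
  k=2: m=40, d=2, a=40
  k=3: m=40, d=81, a=1
  k=4: m=41, d=1, a=82
d=1 and a=2a₀=82 at k=4, so the next step gives (m, d) = (41, 81) again — its k=1 value — and the period has length 4.

[41; 1, 40, 1, 82]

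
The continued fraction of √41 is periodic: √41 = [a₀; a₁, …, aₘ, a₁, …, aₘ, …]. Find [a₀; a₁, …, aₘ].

a₀ = ⌊√41⌋ = 6.
With m₀=0, d₀=1 and mₖ₊₁ = dₖaₖ − mₖ, dₖ₊₁ = (n − mₖ₊₁²)/dₖ, aₖ₊₁ = ⌊(a₀+mₖ₊₁)/dₖ₊₁⌋:
  k=1: m=6, d=5, a=2
  k=2: m=4, d=5, a=2
  k=3: m=6, d=1, a=12
d=1 and a=2a₀=12 at k=3, so the next step gives (m, d) = (6, 5) again — its k=1 value — and the period has length 3.

[6; 2, 2, 12]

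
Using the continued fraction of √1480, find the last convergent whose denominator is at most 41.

654/17

√1480 = [38; 2, 8, 19, 8, 2, 76, …] (period length 6).
Convergents:
  p_0/q_0 = 38/1
  p_1/q_1 = 77/2
  p_2/q_2 = 654/17
  p_3/q_3 = 12503/325
q_2 = 17 ≤ 41 < 325 = q_3, so the answer is 654/17.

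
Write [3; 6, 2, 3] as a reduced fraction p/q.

Using pₖ = aₖpₖ₋₁ + pₖ₋₂ and qₖ = aₖqₖ₋₁ + qₖ₋₂:
  k=0: a=3, p=3, q=1
  k=1: a=6, p=19, q=6
  k=2: a=2, p=41, q=13
  k=3: a=3, p=142, q=45

142/45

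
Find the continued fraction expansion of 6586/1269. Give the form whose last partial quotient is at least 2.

6586 = 5×1269 + 241
1269 = 5×241 + 64
241 = 3×64 + 49
64 = 1×49 + 15
49 = 3×15 + 4
15 = 3×4 + 3
4 = 1×3 + 1
3 = 3×1 + 0  (stop)
So 6586/1269 = [5; 5, 3, 1, 3, 3, 1, 3].

[5; 5, 3, 1, 3, 3, 1, 3]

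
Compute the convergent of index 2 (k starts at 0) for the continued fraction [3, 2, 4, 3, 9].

31/9

Using pₖ = aₖpₖ₋₁ + pₖ₋₂, qₖ = aₖqₖ₋₁ + qₖ₋₂ (with p₋₁=1, p₋₂=0, q₋₁=0, q₋₂=1):
  k=0: a=3, p=3, q=1
  k=1: a=2, p=7, q=2
  k=2: a=4, p=31, q=9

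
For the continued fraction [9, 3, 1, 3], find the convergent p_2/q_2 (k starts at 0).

37/4

Using pₖ = aₖpₖ₋₁ + pₖ₋₂, qₖ = aₖqₖ₋₁ + qₖ₋₂ (with p₋₁=1, p₋₂=0, q₋₁=0, q₋₂=1):
  k=0: a=9, p=9, q=1
  k=1: a=3, p=28, q=3
  k=2: a=1, p=37, q=4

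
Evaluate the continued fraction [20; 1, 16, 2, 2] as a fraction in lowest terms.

1822/87

Using pₖ = aₖpₖ₋₁ + pₖ₋₂ and qₖ = aₖqₖ₋₁ + qₖ₋₂:
  k=0: a=20, p=20, q=1
  k=1: a=1, p=21, q=1
  k=2: a=16, p=356, q=17
  k=3: a=2, p=733, q=35
  k=4: a=2, p=1822, q=87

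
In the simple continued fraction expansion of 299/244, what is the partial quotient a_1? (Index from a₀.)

299 = 1·244 + 55   →  a_0 = 1
244 = 4·55 + 24   →  a_1 = 4

4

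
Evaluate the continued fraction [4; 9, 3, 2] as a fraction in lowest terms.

Using pₖ = aₖpₖ₋₁ + pₖ₋₂ and qₖ = aₖqₖ₋₁ + qₖ₋₂:
  k=0: a=4, p=4, q=1
  k=1: a=9, p=37, q=9
  k=2: a=3, p=115, q=28
  k=3: a=2, p=267, q=65

267/65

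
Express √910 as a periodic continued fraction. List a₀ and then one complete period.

[30; 6, 60]

a₀ = ⌊√910⌋ = 30.
With m₀=0, d₀=1 and mₖ₊₁ = dₖaₖ − mₖ, dₖ₊₁ = (n − mₖ₊₁²)/dₖ, aₖ₊₁ = ⌊(a₀+mₖ₊₁)/dₖ₊₁⌋:
  k=1: m=30, d=10, a=6
  k=2: m=30, d=1, a=60
d=1 and a=2a₀=60 at k=2, so the next step gives (m, d) = (30, 10) again — its k=1 value — and the period has length 2.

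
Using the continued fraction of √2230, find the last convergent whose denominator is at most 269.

√2230 = [47; 4, 2, 18, 2, 4, 94, …] (period length 6).
Convergents:
  p_0/q_0 = 47/1
  p_1/q_1 = 189/4
  p_2/q_2 = 425/9
  p_3/q_3 = 7839/166
  p_4/q_4 = 16103/341
q_3 = 166 ≤ 269 < 341 = q_4, so the answer is 7839/166.

7839/166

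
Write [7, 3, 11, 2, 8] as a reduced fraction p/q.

Using pₖ = aₖpₖ₋₁ + pₖ₋₂ and qₖ = aₖqₖ₋₁ + qₖ₋₂:
  k=0: a=7, p=7, q=1
  k=1: a=3, p=22, q=3
  k=2: a=11, p=249, q=34
  k=3: a=2, p=520, q=71
  k=4: a=8, p=4409, q=602

4409/602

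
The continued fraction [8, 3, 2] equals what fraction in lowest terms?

Using pₖ = aₖpₖ₋₁ + pₖ₋₂ and qₖ = aₖqₖ₋₁ + qₖ₋₂:
  k=0: a=8, p=8, q=1
  k=1: a=3, p=25, q=3
  k=2: a=2, p=58, q=7

58/7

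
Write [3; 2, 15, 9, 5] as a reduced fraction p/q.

5003/1436

Using pₖ = aₖpₖ₋₁ + pₖ₋₂ and qₖ = aₖqₖ₋₁ + qₖ₋₂:
  k=0: a=3, p=3, q=1
  k=1: a=2, p=7, q=2
  k=2: a=15, p=108, q=31
  k=3: a=9, p=979, q=281
  k=4: a=5, p=5003, q=1436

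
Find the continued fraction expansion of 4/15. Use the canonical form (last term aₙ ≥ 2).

4 = 0·15 + 4
15 = 3·4 + 3
4 = 1·3 + 1
3 = 3·1 + 0  (stop)
So 4/15 = [0; 3, 1, 3].

[0; 3, 1, 3]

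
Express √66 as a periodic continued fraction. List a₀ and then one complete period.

a₀ = ⌊√66⌋ = 8.
With m₀=0, d₀=1 and mₖ₊₁ = dₖaₖ − mₖ, dₖ₊₁ = (n − mₖ₊₁²)/dₖ, aₖ₊₁ = ⌊(a₀+mₖ₊₁)/dₖ₊₁⌋:
  k=1: m=8, d=2, a=8
  k=2: m=8, d=1, a=16
d=1 and a=2a₀=16 at k=2, so the next step gives (m, d) = (8, 2) again — its k=1 value — and the period has length 2.

[8; 8, 16]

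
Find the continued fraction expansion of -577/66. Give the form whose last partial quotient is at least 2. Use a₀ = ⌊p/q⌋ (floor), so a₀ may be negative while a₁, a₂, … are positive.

[-9; 3, 1, 7, 2]

-577 = -9×66 + 17
66 = 3×17 + 15
17 = 1×15 + 2
15 = 7×2 + 1
2 = 2×1 + 0  (stop)
So -577/66 = [-9; 3, 1, 7, 2].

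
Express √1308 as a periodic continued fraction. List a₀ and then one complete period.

[36; 6, 72]

a₀ = ⌊√1308⌋ = 36.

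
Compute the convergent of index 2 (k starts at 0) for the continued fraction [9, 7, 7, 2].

457/50

Using pₖ = aₖpₖ₋₁ + pₖ₋₂, qₖ = aₖqₖ₋₁ + qₖ₋₂ (with p₋₁=1, p₋₂=0, q₋₁=0, q₋₂=1):
  k=0: a=9, p=9, q=1
  k=1: a=7, p=64, q=7
  k=2: a=7, p=457, q=50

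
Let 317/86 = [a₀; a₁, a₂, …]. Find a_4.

2

317 = 3·86 + 59   →  a_0 = 3
86 = 1·59 + 27   →  a_1 = 1
59 = 2·27 + 5   →  a_2 = 2
27 = 5·5 + 2   →  a_3 = 5
5 = 2·2 + 1   →  a_4 = 2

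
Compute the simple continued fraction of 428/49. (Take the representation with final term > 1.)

428 = 8*49 + 36
49 = 1*36 + 13
36 = 2*13 + 10
13 = 1*10 + 3
10 = 3*3 + 1
3 = 3*1 + 0  (stop)
So 428/49 = [8; 1, 2, 1, 3, 3].

[8; 1, 2, 1, 3, 3]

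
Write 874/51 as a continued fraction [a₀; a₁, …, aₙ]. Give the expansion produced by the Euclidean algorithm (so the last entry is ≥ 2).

[17; 7, 3, 2]

874 = 17·51 + 7
51 = 7·7 + 2
7 = 3·2 + 1
2 = 2·1 + 0  (stop)
So 874/51 = [17; 7, 3, 2].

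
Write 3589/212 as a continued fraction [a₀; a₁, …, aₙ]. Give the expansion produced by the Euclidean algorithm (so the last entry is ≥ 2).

[16; 1, 13, 7, 2]

3589 = 16*212 + 197
212 = 1*197 + 15
197 = 13*15 + 2
15 = 7*2 + 1
2 = 2*1 + 0  (stop)
So 3589/212 = [16; 1, 13, 7, 2].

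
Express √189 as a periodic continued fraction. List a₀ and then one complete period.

a₀ = ⌊√189⌋ = 13.
With m₀=0, d₀=1 and mₖ₊₁ = dₖaₖ − mₖ, dₖ₊₁ = (n − mₖ₊₁²)/dₖ, aₖ₊₁ = ⌊(a₀+mₖ₊₁)/dₖ₊₁⌋:
  k=1: m=13, d=20, a=1
  k=2: m=7, d=7, a=2
  k=3: m=7, d=20, a=1
  k=4: m=13, d=1, a=26
d=1 and a=2a₀=26 at k=4, so the next step gives (m, d) = (13, 20) again — its k=1 value — and the period has length 4.

[13; 1, 2, 1, 26]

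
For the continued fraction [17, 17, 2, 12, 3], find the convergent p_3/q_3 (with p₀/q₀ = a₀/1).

Using pₖ = aₖpₖ₋₁ + pₖ₋₂, qₖ = aₖqₖ₋₁ + qₖ₋₂ (with p₋₁=1, p₋₂=0, q₋₁=0, q₋₂=1):
  k=0: a=17, p=17, q=1
  k=1: a=17, p=290, q=17
  k=2: a=2, p=597, q=35
  k=3: a=12, p=7454, q=437

7454/437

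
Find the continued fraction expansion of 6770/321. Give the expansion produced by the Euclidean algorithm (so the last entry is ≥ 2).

[21; 11, 14, 2]

6770 = 21*321 + 29
321 = 11*29 + 2
29 = 14*2 + 1
2 = 2*1 + 0  (stop)
So 6770/321 = [21; 11, 14, 2].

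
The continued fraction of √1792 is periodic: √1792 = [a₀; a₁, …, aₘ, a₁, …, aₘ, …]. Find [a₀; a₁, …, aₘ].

[42; 3, 84]

a₀ = ⌊√1792⌋ = 42.
With m₀=0, d₀=1 and mₖ₊₁ = dₖaₖ − mₖ, dₖ₊₁ = (n − mₖ₊₁²)/dₖ, aₖ₊₁ = ⌊(a₀+mₖ₊₁)/dₖ₊₁⌋:
  k=1: m=42, d=28, a=3
  k=2: m=42, d=1, a=84
d=1 and a=2a₀=84 at k=2, so the next step gives (m, d) = (42, 28) again — its k=1 value — and the period has length 2.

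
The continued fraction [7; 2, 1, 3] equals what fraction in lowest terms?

Fold from the inside: start with 3/1.
  1 + 1/3 = 4/3
  2 + 3/4 = 11/4
  7 + 4/11 = 81/11

81/11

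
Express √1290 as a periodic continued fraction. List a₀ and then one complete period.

a₀ = ⌊√1290⌋ = 35.
With m₀=0, d₀=1 and mₖ₊₁ = dₖaₖ − mₖ, dₖ₊₁ = (n − mₖ₊₁²)/dₖ, aₖ₊₁ = ⌊(a₀+mₖ₊₁)/dₖ₊₁⌋:
  k=1: m=35, d=65, a=1
  k=2: m=30, d=6, a=10
  k=3: m=30, d=65, a=1
  k=4: m=35, d=1, a=70
d=1 and a=2a₀=70 at k=4, so the next step gives (m, d) = (35, 65) again — its k=1 value — and the period has length 4.

[35; 1, 10, 1, 70]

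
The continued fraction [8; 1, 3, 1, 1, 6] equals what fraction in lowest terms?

518/59

Using pₖ = aₖpₖ₋₁ + pₖ₋₂ and qₖ = aₖqₖ₋₁ + qₖ₋₂:
  k=0: a=8, p=8, q=1
  k=1: a=1, p=9, q=1
  k=2: a=3, p=35, q=4
  k=3: a=1, p=44, q=5
  k=4: a=1, p=79, q=9
  k=5: a=6, p=518, q=59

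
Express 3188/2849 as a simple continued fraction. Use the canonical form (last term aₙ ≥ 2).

[1; 8, 2, 2, 9, 3, 2]

3188 = 1·2849 + 339
2849 = 8·339 + 137
339 = 2·137 + 65
137 = 2·65 + 7
65 = 9·7 + 2
7 = 3·2 + 1
2 = 2·1 + 0  (stop)
So 3188/2849 = [1; 8, 2, 2, 9, 3, 2].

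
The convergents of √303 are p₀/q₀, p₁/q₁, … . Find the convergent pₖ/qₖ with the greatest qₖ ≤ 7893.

√303 = [17; 2, 2, 5, 2, 2, 34, …] (period length 6).
Convergents:
  p_0/q_0 = 17/1
  p_1/q_1 = 35/2
  p_2/q_2 = 87/5
  p_3/q_3 = 470/27
  p_4/q_4 = 1027/59
  p_5/q_5 = 2524/145
  p_6/q_6 = 86843/4989
  p_7/q_7 = 176210/10123
q_6 = 4989 ≤ 7893 < 10123 = q_7, so the answer is 86843/4989.

86843/4989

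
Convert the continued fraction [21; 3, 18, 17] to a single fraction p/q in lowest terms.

Using pₖ = aₖpₖ₋₁ + pₖ₋₂ and qₖ = aₖqₖ₋₁ + qₖ₋₂:
  k=0: a=21, p=21, q=1
  k=1: a=3, p=64, q=3
  k=2: a=18, p=1173, q=55
  k=3: a=17, p=20005, q=938

20005/938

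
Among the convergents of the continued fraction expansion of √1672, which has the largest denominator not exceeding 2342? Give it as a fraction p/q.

√1672 = [40; 1, 8, 10, 8, 1, 80, …] (period length 6).
Convergents:
  p_0/q_0 = 40/1
  p_1/q_1 = 41/1
  p_2/q_2 = 368/9
  p_3/q_3 = 3721/91
  p_4/q_4 = 30136/737
  p_5/q_5 = 33857/828
  p_6/q_6 = 2738696/66977
q_5 = 828 ≤ 2342 < 66977 = q_6, so the answer is 33857/828.

33857/828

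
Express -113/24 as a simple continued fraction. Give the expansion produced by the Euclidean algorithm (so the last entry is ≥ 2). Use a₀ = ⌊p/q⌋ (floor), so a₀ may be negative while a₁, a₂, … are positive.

-113 = -5*24 + 7
24 = 3*7 + 3
7 = 2*3 + 1
3 = 3*1 + 0  (stop)
So -113/24 = [-5; 3, 2, 3].

[-5; 3, 2, 3]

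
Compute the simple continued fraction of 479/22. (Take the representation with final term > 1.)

[21; 1, 3, 2, 2]

479 = 21·22 + 17
22 = 1·17 + 5
17 = 3·5 + 2
5 = 2·2 + 1
2 = 2·1 + 0  (stop)
So 479/22 = [21; 1, 3, 2, 2].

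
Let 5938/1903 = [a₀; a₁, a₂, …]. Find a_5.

5938 = 3·1903 + 229   →  a_0 = 3
1903 = 8·229 + 71   →  a_1 = 8
229 = 3·71 + 16   →  a_2 = 3
71 = 4·16 + 7   →  a_3 = 4
16 = 2·7 + 2   →  a_4 = 2
7 = 3·2 + 1   →  a_5 = 3

3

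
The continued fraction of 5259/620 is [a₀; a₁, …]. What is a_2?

13

5259 = 8·620 + 299   →  a_0 = 8
620 = 2·299 + 22   →  a_1 = 2
299 = 13·22 + 13   →  a_2 = 13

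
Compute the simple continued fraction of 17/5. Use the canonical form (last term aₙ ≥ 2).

[3; 2, 2]

17 = 3×5 + 2
5 = 2×2 + 1
2 = 2×1 + 0  (stop)
So 17/5 = [3; 2, 2].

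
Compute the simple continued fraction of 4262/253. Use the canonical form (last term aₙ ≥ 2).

[16; 1, 5, 2, 19]

4262 = 16×253 + 214
253 = 1×214 + 39
214 = 5×39 + 19
39 = 2×19 + 1
19 = 19×1 + 0  (stop)
So 4262/253 = [16; 1, 5, 2, 19].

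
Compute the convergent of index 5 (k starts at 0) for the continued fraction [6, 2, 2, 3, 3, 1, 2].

Using pₖ = aₖpₖ₋₁ + pₖ₋₂, qₖ = aₖqₖ₋₁ + qₖ₋₂ (with p₋₁=1, p₋₂=0, q₋₁=0, q₋₂=1):
  k=0: a=6, p=6, q=1
  k=1: a=2, p=13, q=2
  k=2: a=2, p=32, q=5
  k=3: a=3, p=109, q=17
  k=4: a=3, p=359, q=56
  k=5: a=1, p=468, q=73

468/73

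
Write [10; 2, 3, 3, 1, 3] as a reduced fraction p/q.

Using pₖ = aₖpₖ₋₁ + pₖ₋₂ and qₖ = aₖqₖ₋₁ + qₖ₋₂:
  k=0: a=10, p=10, q=1
  k=1: a=2, p=21, q=2
  k=2: a=3, p=73, q=7
  k=3: a=3, p=240, q=23
  k=4: a=1, p=313, q=30
  k=5: a=3, p=1179, q=113

1179/113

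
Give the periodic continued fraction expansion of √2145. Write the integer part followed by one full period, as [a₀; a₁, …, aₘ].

a₀ = ⌊√2145⌋ = 46.

[46; 3, 5, 2, 5, 3, 92]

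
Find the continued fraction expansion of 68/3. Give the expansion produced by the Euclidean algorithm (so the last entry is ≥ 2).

[22; 1, 2]

68 = 22×3 + 2
3 = 1×2 + 1
2 = 2×1 + 0  (stop)
So 68/3 = [22; 1, 2].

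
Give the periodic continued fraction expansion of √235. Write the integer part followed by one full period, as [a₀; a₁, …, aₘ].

a₀ = ⌊√235⌋ = 15.
With m₀=0, d₀=1 and mₖ₊₁ = dₖaₖ − mₖ, dₖ₊₁ = (n − mₖ₊₁²)/dₖ, aₖ₊₁ = ⌊(a₀+mₖ₊₁)/dₖ₊₁⌋:
  k=1: m=15, d=10, a=3
  k=2: m=15, d=1, a=30
d=1 and a=2a₀=30 at k=2, so the next step gives (m, d) = (15, 10) again — its k=1 value — and the period has length 2.

[15; 3, 30]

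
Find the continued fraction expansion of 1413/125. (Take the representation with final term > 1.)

1413 = 11·125 + 38
125 = 3·38 + 11
38 = 3·11 + 5
11 = 2·5 + 1
5 = 5·1 + 0  (stop)
So 1413/125 = [11; 3, 3, 2, 5].

[11; 3, 3, 2, 5]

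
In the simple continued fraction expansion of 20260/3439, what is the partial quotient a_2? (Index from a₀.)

20260 = 5·3439 + 3065   →  a_0 = 5
3439 = 1·3065 + 374   →  a_1 = 1
3065 = 8·374 + 73   →  a_2 = 8

8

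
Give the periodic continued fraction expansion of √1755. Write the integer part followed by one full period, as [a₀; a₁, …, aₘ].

a₀ = ⌊√1755⌋ = 41.
With m₀=0, d₀=1 and mₖ₊₁ = dₖaₖ − mₖ, dₖ₊₁ = (n − mₖ₊₁²)/dₖ, aₖ₊₁ = ⌊(a₀+mₖ₊₁)/dₖ₊₁⌋:
  k=1: m=41, d=74, a=1
  k=2: m=33, d=9, a=8
  k=3: m=39, d=26, a=3
  k=4: m=39, d=9, a=8
  k=5: m=33, d=74, a=1
  k=6: m=41, d=1, a=82
d=1 and a=2a₀=82 at k=6, so the next step gives (m, d) = (41, 74) again — its k=1 value — and the period has length 6.

[41; 1, 8, 3, 8, 1, 82]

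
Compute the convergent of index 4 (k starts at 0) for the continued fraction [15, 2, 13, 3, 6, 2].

8128/525

Using pₖ = aₖpₖ₋₁ + pₖ₋₂, qₖ = aₖqₖ₋₁ + qₖ₋₂ (with p₋₁=1, p₋₂=0, q₋₁=0, q₋₂=1):
  k=0: a=15, p=15, q=1
  k=1: a=2, p=31, q=2
  k=2: a=13, p=418, q=27
  k=3: a=3, p=1285, q=83
  k=4: a=6, p=8128, q=525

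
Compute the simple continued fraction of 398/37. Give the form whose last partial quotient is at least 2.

[10; 1, 3, 9]

398 = 10*37 + 28
37 = 1*28 + 9
28 = 3*9 + 1
9 = 9*1 + 0  (stop)
So 398/37 = [10; 1, 3, 9].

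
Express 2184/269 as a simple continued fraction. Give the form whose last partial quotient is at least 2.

[8; 8, 2, 2, 6]

2184 = 8·269 + 32
269 = 8·32 + 13
32 = 2·13 + 6
13 = 2·6 + 1
6 = 6·1 + 0  (stop)
So 2184/269 = [8; 8, 2, 2, 6].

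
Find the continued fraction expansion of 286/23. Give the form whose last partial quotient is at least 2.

286 = 12×23 + 10
23 = 2×10 + 3
10 = 3×3 + 1
3 = 3×1 + 0  (stop)
So 286/23 = [12; 2, 3, 3].

[12; 2, 3, 3]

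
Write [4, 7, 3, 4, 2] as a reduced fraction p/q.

877/212

Using pₖ = aₖpₖ₋₁ + pₖ₋₂ and qₖ = aₖqₖ₋₁ + qₖ₋₂:
  k=0: a=4, p=4, q=1
  k=1: a=7, p=29, q=7
  k=2: a=3, p=91, q=22
  k=3: a=4, p=393, q=95
  k=4: a=2, p=877, q=212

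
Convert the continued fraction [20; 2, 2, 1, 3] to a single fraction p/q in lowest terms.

531/26

Fold from the inside: start with 3/1.
  1 + 1/3 = 4/3
  2 + 3/4 = 11/4
  2 + 4/11 = 26/11
  20 + 11/26 = 531/26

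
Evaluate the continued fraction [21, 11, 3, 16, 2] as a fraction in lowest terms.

Fold from the inside: start with 2/1.
  16 + 1/2 = 33/2
  3 + 2/33 = 101/33
  11 + 33/101 = 1144/101
  21 + 101/1144 = 24125/1144

24125/1144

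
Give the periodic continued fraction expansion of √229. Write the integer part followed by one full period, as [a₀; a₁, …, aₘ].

[15; 7, 1, 1, 7, 30]

a₀ = ⌊√229⌋ = 15.
With m₀=0, d₀=1 and mₖ₊₁ = dₖaₖ − mₖ, dₖ₊₁ = (n − mₖ₊₁²)/dₖ, aₖ₊₁ = ⌊(a₀+mₖ₊₁)/dₖ₊₁⌋:
  k=1: m=15, d=4, a=7
  k=2: m=13, d=15, a=1
  k=3: m=2, d=15, a=1
  k=4: m=13, d=4, a=7
  k=5: m=15, d=1, a=30
d=1 and a=2a₀=30 at k=5, so the next step gives (m, d) = (15, 4) again — its k=1 value — and the period has length 5.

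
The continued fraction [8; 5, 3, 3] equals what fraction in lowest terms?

Using pₖ = aₖpₖ₋₁ + pₖ₋₂ and qₖ = aₖqₖ₋₁ + qₖ₋₂:
  k=0: a=8, p=8, q=1
  k=1: a=5, p=41, q=5
  k=2: a=3, p=131, q=16
  k=3: a=3, p=434, q=53

434/53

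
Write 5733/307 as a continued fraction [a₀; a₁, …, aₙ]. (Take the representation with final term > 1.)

5733 = 18×307 + 207
307 = 1×207 + 100
207 = 2×100 + 7
100 = 14×7 + 2
7 = 3×2 + 1
2 = 2×1 + 0  (stop)
So 5733/307 = [18; 1, 2, 14, 3, 2].

[18; 1, 2, 14, 3, 2]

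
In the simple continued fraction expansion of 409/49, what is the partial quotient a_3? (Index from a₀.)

7

409 = 8·49 + 17   →  a_0 = 8
49 = 2·17 + 15   →  a_1 = 2
17 = 1·15 + 2   →  a_2 = 1
15 = 7·2 + 1   →  a_3 = 7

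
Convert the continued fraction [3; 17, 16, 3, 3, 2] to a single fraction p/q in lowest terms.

Fold from the inside: start with 2/1.
  3 + 1/2 = 7/2
  3 + 2/7 = 23/7
  16 + 7/23 = 375/23
  17 + 23/375 = 6398/375
  3 + 375/6398 = 19569/6398

19569/6398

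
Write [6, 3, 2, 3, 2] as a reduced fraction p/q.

346/55

Using pₖ = aₖpₖ₋₁ + pₖ₋₂ and qₖ = aₖqₖ₋₁ + qₖ₋₂:
  k=0: a=6, p=6, q=1
  k=1: a=3, p=19, q=3
  k=2: a=2, p=44, q=7
  k=3: a=3, p=151, q=24
  k=4: a=2, p=346, q=55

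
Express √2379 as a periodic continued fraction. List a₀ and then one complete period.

[48; 1, 3, 2, 3, 1, 96]

a₀ = ⌊√2379⌋ = 48.
With m₀=0, d₀=1 and mₖ₊₁ = dₖaₖ − mₖ, dₖ₊₁ = (n − mₖ₊₁²)/dₖ, aₖ₊₁ = ⌊(a₀+mₖ₊₁)/dₖ₊₁⌋:
  k=1: m=48, d=75, a=1
  k=2: m=27, d=22, a=3
  k=3: m=39, d=39, a=2
  k=4: m=39, d=22, a=3
  k=5: m=27, d=75, a=1
  k=6: m=48, d=1, a=96
d=1 and a=2a₀=96 at k=6, so the next step gives (m, d) = (48, 75) again — its k=1 value — and the period has length 6.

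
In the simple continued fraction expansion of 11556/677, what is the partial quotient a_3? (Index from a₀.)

2

11556 = 17·677 + 47   →  a_0 = 17
677 = 14·47 + 19   →  a_1 = 14
47 = 2·19 + 9   →  a_2 = 2
19 = 2·9 + 1   →  a_3 = 2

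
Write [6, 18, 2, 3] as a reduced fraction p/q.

781/129

Fold from the inside: start with 3/1.
  2 + 1/3 = 7/3
  18 + 3/7 = 129/7
  6 + 7/129 = 781/129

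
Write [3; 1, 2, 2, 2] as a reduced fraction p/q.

Fold from the inside: start with 2/1.
  2 + 1/2 = 5/2
  2 + 2/5 = 12/5
  1 + 5/12 = 17/12
  3 + 12/17 = 63/17

63/17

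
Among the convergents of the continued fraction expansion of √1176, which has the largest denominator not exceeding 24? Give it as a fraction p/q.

583/17

√1176 = [34; 3, 2, 2, 2, 3, 68, …] (period length 6).
Convergents:
  p_0/q_0 = 34/1
  p_1/q_1 = 103/3
  p_2/q_2 = 240/7
  p_3/q_3 = 583/17
  p_4/q_4 = 1406/41
q_3 = 17 ≤ 24 < 41 = q_4, so the answer is 583/17.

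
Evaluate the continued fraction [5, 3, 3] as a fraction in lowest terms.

53/10

Fold from the inside: start with 3/1.
  3 + 1/3 = 10/3
  5 + 3/10 = 53/10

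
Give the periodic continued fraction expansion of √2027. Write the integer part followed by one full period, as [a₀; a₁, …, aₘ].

[45; 45, 90]

a₀ = ⌊√2027⌋ = 45.
With m₀=0, d₀=1 and mₖ₊₁ = dₖaₖ − mₖ, dₖ₊₁ = (n − mₖ₊₁²)/dₖ, aₖ₊₁ = ⌊(a₀+mₖ₊₁)/dₖ₊₁⌋:
  k=1: m=45, d=2, a=45
  k=2: m=45, d=1, a=90
d=1 and a=2a₀=90 at k=2, so the next step gives (m, d) = (45, 2) again — its k=1 value — and the period has length 2.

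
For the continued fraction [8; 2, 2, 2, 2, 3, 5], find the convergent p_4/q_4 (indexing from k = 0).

Using pₖ = aₖpₖ₋₁ + pₖ₋₂, qₖ = aₖqₖ₋₁ + qₖ₋₂ (with p₋₁=1, p₋₂=0, q₋₁=0, q₋₂=1):
  k=0: a=8, p=8, q=1
  k=1: a=2, p=17, q=2
  k=2: a=2, p=42, q=5
  k=3: a=2, p=101, q=12
  k=4: a=2, p=244, q=29

244/29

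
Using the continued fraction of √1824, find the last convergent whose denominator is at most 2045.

√1824 = [42; 1, 2, 2, 2, 1, 84, …] (period length 6).
Convergents:
  p_0/q_0 = 42/1
  p_1/q_1 = 43/1
  p_2/q_2 = 128/3
  p_3/q_3 = 299/7
  p_4/q_4 = 726/17
  p_5/q_5 = 1025/24
  p_6/q_6 = 86826/2033
  p_7/q_7 = 87851/2057
q_6 = 2033 ≤ 2045 < 2057 = q_7, so the answer is 86826/2033.

86826/2033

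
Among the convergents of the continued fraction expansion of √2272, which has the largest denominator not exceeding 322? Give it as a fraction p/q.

√2272 = [47; 1, 1, 1, 94, …] (period length 4).
Convergents:
  p_0/q_0 = 47/1
  p_1/q_1 = 48/1
  p_2/q_2 = 95/2
  p_3/q_3 = 143/3
  p_4/q_4 = 13537/284
  p_5/q_5 = 13680/287
  p_6/q_6 = 27217/571
q_5 = 287 ≤ 322 < 571 = q_6, so the answer is 13680/287.

13680/287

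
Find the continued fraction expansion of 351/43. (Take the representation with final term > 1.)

[8; 6, 7]

351 = 8*43 + 7
43 = 6*7 + 1
7 = 7*1 + 0  (stop)
So 351/43 = [8; 6, 7].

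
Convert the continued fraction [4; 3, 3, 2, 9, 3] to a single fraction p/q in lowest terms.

Using pₖ = aₖpₖ₋₁ + pₖ₋₂ and qₖ = aₖqₖ₋₁ + qₖ₋₂:
  k=0: a=4, p=4, q=1
  k=1: a=3, p=13, q=3
  k=2: a=3, p=43, q=10
  k=3: a=2, p=99, q=23
  k=4: a=9, p=934, q=217
  k=5: a=3, p=2901, q=674

2901/674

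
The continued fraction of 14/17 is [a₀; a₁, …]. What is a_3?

14 = 0·17 + 14   →  a_0 = 0
17 = 1·14 + 3   →  a_1 = 1
14 = 4·3 + 2   →  a_2 = 4
3 = 1·2 + 1   →  a_3 = 1

1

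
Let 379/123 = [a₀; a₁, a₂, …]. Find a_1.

12

379 = 3·123 + 10   →  a_0 = 3
123 = 12·10 + 3   →  a_1 = 12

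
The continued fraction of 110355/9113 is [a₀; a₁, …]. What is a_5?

3

110355 = 12·9113 + 999   →  a_0 = 12
9113 = 9·999 + 122   →  a_1 = 9
999 = 8·122 + 23   →  a_2 = 8
122 = 5·23 + 7   →  a_3 = 5
23 = 3·7 + 2   →  a_4 = 3
7 = 3·2 + 1   →  a_5 = 3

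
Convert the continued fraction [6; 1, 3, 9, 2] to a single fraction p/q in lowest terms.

527/78

Using pₖ = aₖpₖ₋₁ + pₖ₋₂ and qₖ = aₖqₖ₋₁ + qₖ₋₂:
  k=0: a=6, p=6, q=1
  k=1: a=1, p=7, q=1
  k=2: a=3, p=27, q=4
  k=3: a=9, p=250, q=37
  k=4: a=2, p=527, q=78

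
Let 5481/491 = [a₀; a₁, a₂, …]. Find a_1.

5481 = 11·491 + 80   →  a_0 = 11
491 = 6·80 + 11   →  a_1 = 6

6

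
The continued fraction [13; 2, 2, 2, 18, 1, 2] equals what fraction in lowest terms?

Fold from the inside: start with 2/1.
  1 + 1/2 = 3/2
  18 + 2/3 = 56/3
  2 + 3/56 = 115/56
  2 + 56/115 = 286/115
  2 + 115/286 = 687/286
  13 + 286/687 = 9217/687

9217/687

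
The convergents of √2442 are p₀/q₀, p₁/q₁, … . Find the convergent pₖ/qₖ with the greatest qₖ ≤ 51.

593/12

√2442 = [49; 2, 2, 2, 98, …] (period length 4).
Convergents:
  p_0/q_0 = 49/1
  p_1/q_1 = 99/2
  p_2/q_2 = 247/5
  p_3/q_3 = 593/12
  p_4/q_4 = 58361/1181
q_3 = 12 ≤ 51 < 1181 = q_4, so the answer is 593/12.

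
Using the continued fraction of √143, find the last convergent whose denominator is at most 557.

√143 = [11; 1, 22, …] (period length 2).
Convergents:
  p_0/q_0 = 11/1
  p_1/q_1 = 12/1
  p_2/q_2 = 275/23
  p_3/q_3 = 287/24
  p_4/q_4 = 6589/551
  p_5/q_5 = 6876/575
q_4 = 551 ≤ 557 < 575 = q_5, so the answer is 6589/551.

6589/551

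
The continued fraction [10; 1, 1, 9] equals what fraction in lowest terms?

200/19

Using pₖ = aₖpₖ₋₁ + pₖ₋₂ and qₖ = aₖqₖ₋₁ + qₖ₋₂:
  k=0: a=10, p=10, q=1
  k=1: a=1, p=11, q=1
  k=2: a=1, p=21, q=2
  k=3: a=9, p=200, q=19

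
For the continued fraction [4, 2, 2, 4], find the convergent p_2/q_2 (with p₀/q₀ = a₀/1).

Using pₖ = aₖpₖ₋₁ + pₖ₋₂, qₖ = aₖqₖ₋₁ + qₖ₋₂ (with p₋₁=1, p₋₂=0, q₋₁=0, q₋₂=1):
  k=0: a=4, p=4, q=1
  k=1: a=2, p=9, q=2
  k=2: a=2, p=22, q=5

22/5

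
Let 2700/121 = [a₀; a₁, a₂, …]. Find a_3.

2

2700 = 22·121 + 38   →  a_0 = 22
121 = 3·38 + 7   →  a_1 = 3
38 = 5·7 + 3   →  a_2 = 5
7 = 2·3 + 1   →  a_3 = 2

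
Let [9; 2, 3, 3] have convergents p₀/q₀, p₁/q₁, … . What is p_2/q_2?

Using pₖ = aₖpₖ₋₁ + pₖ₋₂, qₖ = aₖqₖ₋₁ + qₖ₋₂ (with p₋₁=1, p₋₂=0, q₋₁=0, q₋₂=1):
  k=0: a=9, p=9, q=1
  k=1: a=2, p=19, q=2
  k=2: a=3, p=66, q=7

66/7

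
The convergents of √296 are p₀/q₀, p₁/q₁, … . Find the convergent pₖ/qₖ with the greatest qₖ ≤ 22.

√296 = [17; 4, 1, 7, 1, 4, 34, …] (period length 6).
Convergents:
  p_0/q_0 = 17/1
  p_1/q_1 = 69/4
  p_2/q_2 = 86/5
  p_3/q_3 = 671/39
q_2 = 5 ≤ 22 < 39 = q_3, so the answer is 86/5.

86/5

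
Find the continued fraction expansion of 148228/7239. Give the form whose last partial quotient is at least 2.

[20; 2, 10, 19, 18]

148228 = 20*7239 + 3448
7239 = 2*3448 + 343
3448 = 10*343 + 18
343 = 19*18 + 1
18 = 18*1 + 0  (stop)
So 148228/7239 = [20; 2, 10, 19, 18].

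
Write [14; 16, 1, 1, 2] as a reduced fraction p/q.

1167/83

Fold from the inside: start with 2/1.
  1 + 1/2 = 3/2
  1 + 2/3 = 5/3
  16 + 3/5 = 83/5
  14 + 5/83 = 1167/83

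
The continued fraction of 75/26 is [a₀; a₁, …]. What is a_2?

7

75 = 2·26 + 23   →  a_0 = 2
26 = 1·23 + 3   →  a_1 = 1
23 = 7·3 + 2   →  a_2 = 7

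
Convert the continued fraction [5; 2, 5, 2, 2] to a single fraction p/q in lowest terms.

322/59

Using pₖ = aₖpₖ₋₁ + pₖ₋₂ and qₖ = aₖqₖ₋₁ + qₖ₋₂:
  k=0: a=5, p=5, q=1
  k=1: a=2, p=11, q=2
  k=2: a=5, p=60, q=11
  k=3: a=2, p=131, q=24
  k=4: a=2, p=322, q=59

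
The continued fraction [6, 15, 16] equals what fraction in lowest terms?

1462/241

Fold from the inside: start with 16/1.
  15 + 1/16 = 241/16
  6 + 16/241 = 1462/241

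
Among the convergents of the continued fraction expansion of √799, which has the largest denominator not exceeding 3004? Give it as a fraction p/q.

71995/2547

√799 = [28; 3, 1, 3, 56, …] (period length 4).
Convergents:
  p_0/q_0 = 28/1
  p_1/q_1 = 85/3
  p_2/q_2 = 113/4
  p_3/q_3 = 424/15
  p_4/q_4 = 23857/844
  p_5/q_5 = 71995/2547
  p_6/q_6 = 95852/3391
q_5 = 2547 ≤ 3004 < 3391 = q_6, so the answer is 71995/2547.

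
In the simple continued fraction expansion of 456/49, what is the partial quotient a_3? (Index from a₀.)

456 = 9·49 + 15   →  a_0 = 9
49 = 3·15 + 4   →  a_1 = 3
15 = 3·4 + 3   →  a_2 = 3
4 = 1·3 + 1   →  a_3 = 1

1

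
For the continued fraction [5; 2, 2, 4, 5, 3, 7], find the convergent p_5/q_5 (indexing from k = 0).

1985/367

Using pₖ = aₖpₖ₋₁ + pₖ₋₂, qₖ = aₖqₖ₋₁ + qₖ₋₂ (with p₋₁=1, p₋₂=0, q₋₁=0, q₋₂=1):
  k=0: a=5, p=5, q=1
  k=1: a=2, p=11, q=2
  k=2: a=2, p=27, q=5
  k=3: a=4, p=119, q=22
  k=4: a=5, p=622, q=115
  k=5: a=3, p=1985, q=367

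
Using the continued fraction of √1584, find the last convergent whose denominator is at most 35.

√1584 = [39; 1, 3, 1, 78, …] (period length 4).
Convergents:
  p_0/q_0 = 39/1
  p_1/q_1 = 40/1
  p_2/q_2 = 159/4
  p_3/q_3 = 199/5
  p_4/q_4 = 15681/394
q_3 = 5 ≤ 35 < 394 = q_4, so the answer is 199/5.

199/5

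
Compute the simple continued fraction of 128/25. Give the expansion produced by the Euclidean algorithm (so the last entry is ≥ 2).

128 = 5*25 + 3
25 = 8*3 + 1
3 = 3*1 + 0  (stop)
So 128/25 = [5; 8, 3].

[5; 8, 3]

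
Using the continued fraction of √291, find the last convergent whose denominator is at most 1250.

9877/579

√291 = [17; 17, 34, …] (period length 2).
Convergents:
  p_0/q_0 = 17/1
  p_1/q_1 = 290/17
  p_2/q_2 = 9877/579
  p_3/q_3 = 168199/9860
q_2 = 579 ≤ 1250 < 9860 = q_3, so the answer is 9877/579.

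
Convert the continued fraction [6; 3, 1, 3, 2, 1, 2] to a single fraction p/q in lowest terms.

827/132

Fold from the inside: start with 2/1.
  1 + 1/2 = 3/2
  2 + 2/3 = 8/3
  3 + 3/8 = 27/8
  1 + 8/27 = 35/27
  3 + 27/35 = 132/35
  6 + 35/132 = 827/132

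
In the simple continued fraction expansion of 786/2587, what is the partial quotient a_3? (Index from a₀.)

786 = 0·2587 + 786   →  a_0 = 0
2587 = 3·786 + 229   →  a_1 = 3
786 = 3·229 + 99   →  a_2 = 3
229 = 2·99 + 31   →  a_3 = 2

2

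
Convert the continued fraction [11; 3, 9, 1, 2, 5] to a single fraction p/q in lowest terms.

Fold from the inside: start with 5/1.
  2 + 1/5 = 11/5
  1 + 5/11 = 16/11
  9 + 11/16 = 155/16
  3 + 16/155 = 481/155
  11 + 155/481 = 5446/481

5446/481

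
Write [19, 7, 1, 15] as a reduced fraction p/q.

Using pₖ = aₖpₖ₋₁ + pₖ₋₂ and qₖ = aₖqₖ₋₁ + qₖ₋₂:
  k=0: a=19, p=19, q=1
  k=1: a=7, p=134, q=7
  k=2: a=1, p=153, q=8
  k=3: a=15, p=2429, q=127

2429/127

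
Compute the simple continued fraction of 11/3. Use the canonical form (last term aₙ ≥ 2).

[3; 1, 2]

11 = 3*3 + 2
3 = 1*2 + 1
2 = 2*1 + 0  (stop)
So 11/3 = [3; 1, 2].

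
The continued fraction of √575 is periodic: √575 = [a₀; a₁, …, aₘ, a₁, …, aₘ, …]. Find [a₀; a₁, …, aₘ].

a₀ = ⌊√575⌋ = 23.
With m₀=0, d₀=1 and mₖ₊₁ = dₖaₖ − mₖ, dₖ₊₁ = (n − mₖ₊₁²)/dₖ, aₖ₊₁ = ⌊(a₀+mₖ₊₁)/dₖ₊₁⌋:
  k=1: m=23, d=46, a=1
  k=2: m=23, d=1, a=46
d=1 and a=2a₀=46 at k=2, so the next step gives (m, d) = (23, 46) again — its k=1 value — and the period has length 2.

[23; 1, 46]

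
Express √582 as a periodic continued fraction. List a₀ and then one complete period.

[24; 8, 48]

a₀ = ⌊√582⌋ = 24.
With m₀=0, d₀=1 and mₖ₊₁ = dₖaₖ − mₖ, dₖ₊₁ = (n − mₖ₊₁²)/dₖ, aₖ₊₁ = ⌊(a₀+mₖ₊₁)/dₖ₊₁⌋:
  k=1: m=24, d=6, a=8
  k=2: m=24, d=1, a=48
d=1 and a=2a₀=48 at k=2, so the next step gives (m, d) = (24, 6) again — its k=1 value — and the period has length 2.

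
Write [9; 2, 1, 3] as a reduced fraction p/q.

103/11

Fold from the inside: start with 3/1.
  1 + 1/3 = 4/3
  2 + 3/4 = 11/4
  9 + 4/11 = 103/11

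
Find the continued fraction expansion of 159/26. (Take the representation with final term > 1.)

159 = 6×26 + 3
26 = 8×3 + 2
3 = 1×2 + 1
2 = 2×1 + 0  (stop)
So 159/26 = [6; 8, 1, 2].

[6; 8, 1, 2]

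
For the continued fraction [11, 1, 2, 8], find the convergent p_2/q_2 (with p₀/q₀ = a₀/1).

Using pₖ = aₖpₖ₋₁ + pₖ₋₂, qₖ = aₖqₖ₋₁ + qₖ₋₂ (with p₋₁=1, p₋₂=0, q₋₁=0, q₋₂=1):
  k=0: a=11, p=11, q=1
  k=1: a=1, p=12, q=1
  k=2: a=2, p=35, q=3

35/3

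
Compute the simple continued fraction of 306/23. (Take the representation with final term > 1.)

306 = 13*23 + 7
23 = 3*7 + 2
7 = 3*2 + 1
2 = 2*1 + 0  (stop)
So 306/23 = [13; 3, 3, 2].

[13; 3, 3, 2]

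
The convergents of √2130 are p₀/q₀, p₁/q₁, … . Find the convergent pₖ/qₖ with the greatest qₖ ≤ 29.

600/13

√2130 = [46; 6, 1, 1, 2, 1, 1, 6, 92, …] (period length 8).
Convergents:
  p_0/q_0 = 46/1
  p_1/q_1 = 277/6
  p_2/q_2 = 323/7
  p_3/q_3 = 600/13
  p_4/q_4 = 1523/33
q_3 = 13 ≤ 29 < 33 = q_4, so the answer is 600/13.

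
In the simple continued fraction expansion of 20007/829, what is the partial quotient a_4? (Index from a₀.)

2

20007 = 24·829 + 111   →  a_0 = 24
829 = 7·111 + 52   →  a_1 = 7
111 = 2·52 + 7   →  a_2 = 2
52 = 7·7 + 3   →  a_3 = 7
7 = 2·3 + 1   →  a_4 = 2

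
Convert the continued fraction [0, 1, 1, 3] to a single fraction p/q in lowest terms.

4/7

Using pₖ = aₖpₖ₋₁ + pₖ₋₂ and qₖ = aₖqₖ₋₁ + qₖ₋₂:
  k=0: a=0, p=0, q=1
  k=1: a=1, p=1, q=1
  k=2: a=1, p=1, q=2
  k=3: a=3, p=4, q=7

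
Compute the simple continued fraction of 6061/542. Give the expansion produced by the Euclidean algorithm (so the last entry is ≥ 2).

[11; 5, 2, 9, 2, 2]

6061 = 11·542 + 99
542 = 5·99 + 47
99 = 2·47 + 5
47 = 9·5 + 2
5 = 2·2 + 1
2 = 2·1 + 0  (stop)
So 6061/542 = [11; 5, 2, 9, 2, 2].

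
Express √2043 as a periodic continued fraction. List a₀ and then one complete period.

[45; 5, 90]

a₀ = ⌊√2043⌋ = 45.
With m₀=0, d₀=1 and mₖ₊₁ = dₖaₖ − mₖ, dₖ₊₁ = (n − mₖ₊₁²)/dₖ, aₖ₊₁ = ⌊(a₀+mₖ₊₁)/dₖ₊₁⌋:
  k=1: m=45, d=18, a=5
  k=2: m=45, d=1, a=90
d=1 and a=2a₀=90 at k=2, so the next step gives (m, d) = (45, 18) again — its k=1 value — and the period has length 2.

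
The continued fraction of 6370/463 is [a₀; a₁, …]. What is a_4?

2

6370 = 13·463 + 351   →  a_0 = 13
463 = 1·351 + 112   →  a_1 = 1
351 = 3·112 + 15   →  a_2 = 3
112 = 7·15 + 7   →  a_3 = 7
15 = 2·7 + 1   →  a_4 = 2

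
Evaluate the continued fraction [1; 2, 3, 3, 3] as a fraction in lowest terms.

109/76

Fold from the inside: start with 3/1.
  3 + 1/3 = 10/3
  3 + 3/10 = 33/10
  2 + 10/33 = 76/33
  1 + 33/76 = 109/76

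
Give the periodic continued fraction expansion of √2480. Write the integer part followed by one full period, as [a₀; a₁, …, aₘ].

a₀ = ⌊√2480⌋ = 49.
With m₀=0, d₀=1 and mₖ₊₁ = dₖaₖ − mₖ, dₖ₊₁ = (n − mₖ₊₁²)/dₖ, aₖ₊₁ = ⌊(a₀+mₖ₊₁)/dₖ₊₁⌋:
  k=1: m=49, d=79, a=1
  k=2: m=30, d=20, a=3
  k=3: m=30, d=79, a=1
  k=4: m=49, d=1, a=98
d=1 and a=2a₀=98 at k=4, so the next step gives (m, d) = (49, 79) again — its k=1 value — and the period has length 4.

[49; 1, 3, 1, 98]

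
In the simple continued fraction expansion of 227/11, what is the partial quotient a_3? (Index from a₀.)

1

227 = 20·11 + 7   →  a_0 = 20
11 = 1·7 + 4   →  a_1 = 1
7 = 1·4 + 3   →  a_2 = 1
4 = 1·3 + 1   →  a_3 = 1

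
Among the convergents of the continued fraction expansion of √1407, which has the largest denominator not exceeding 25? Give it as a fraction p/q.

√1407 = [37; 1, 1, 24, 1, 1, 74, …] (period length 6).
Convergents:
  p_0/q_0 = 37/1
  p_1/q_1 = 38/1
  p_2/q_2 = 75/2
  p_3/q_3 = 1838/49
q_2 = 2 ≤ 25 < 49 = q_3, so the answer is 75/2.

75/2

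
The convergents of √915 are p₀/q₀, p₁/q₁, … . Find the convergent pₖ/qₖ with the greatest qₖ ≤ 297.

√915 = [30; 4, 60, …] (period length 2).
Convergents:
  p_0/q_0 = 30/1
  p_1/q_1 = 121/4
  p_2/q_2 = 7290/241
  p_3/q_3 = 29281/968
q_2 = 241 ≤ 297 < 968 = q_3, so the answer is 7290/241.

7290/241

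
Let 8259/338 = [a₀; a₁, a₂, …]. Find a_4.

8259 = 24·338 + 147   →  a_0 = 24
338 = 2·147 + 44   →  a_1 = 2
147 = 3·44 + 15   →  a_2 = 3
44 = 2·15 + 14   →  a_3 = 2
15 = 1·14 + 1   →  a_4 = 1

1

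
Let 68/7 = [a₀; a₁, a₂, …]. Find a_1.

68 = 9·7 + 5   →  a_0 = 9
7 = 1·5 + 2   →  a_1 = 1

1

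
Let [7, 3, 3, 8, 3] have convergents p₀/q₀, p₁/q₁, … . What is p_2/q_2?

Using pₖ = aₖpₖ₋₁ + pₖ₋₂, qₖ = aₖqₖ₋₁ + qₖ₋₂ (with p₋₁=1, p₋₂=0, q₋₁=0, q₋₂=1):
  k=0: a=7, p=7, q=1
  k=1: a=3, p=22, q=3
  k=2: a=3, p=73, q=10

73/10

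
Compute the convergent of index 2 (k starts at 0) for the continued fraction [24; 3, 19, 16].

Using pₖ = aₖpₖ₋₁ + pₖ₋₂, qₖ = aₖqₖ₋₁ + qₖ₋₂ (with p₋₁=1, p₋₂=0, q₋₁=0, q₋₂=1):
  k=0: a=24, p=24, q=1
  k=1: a=3, p=73, q=3
  k=2: a=19, p=1411, q=58

1411/58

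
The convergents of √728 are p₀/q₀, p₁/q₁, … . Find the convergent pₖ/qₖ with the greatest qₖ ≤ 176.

1457/54

√728 = [26; 1, 52, …] (period length 2).
Convergents:
  p_0/q_0 = 26/1
  p_1/q_1 = 27/1
  p_2/q_2 = 1430/53
  p_3/q_3 = 1457/54
  p_4/q_4 = 77194/2861
q_3 = 54 ≤ 176 < 2861 = q_4, so the answer is 1457/54.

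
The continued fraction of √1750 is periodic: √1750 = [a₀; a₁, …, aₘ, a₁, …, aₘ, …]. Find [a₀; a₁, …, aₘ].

a₀ = ⌊√1750⌋ = 41.
With m₀=0, d₀=1 and mₖ₊₁ = dₖaₖ − mₖ, dₖ₊₁ = (n − mₖ₊₁²)/dₖ, aₖ₊₁ = ⌊(a₀+mₖ₊₁)/dₖ₊₁⌋:
  k=1: m=41, d=69, a=1
  k=2: m=28, d=14, a=4
  k=3: m=28, d=69, a=1
  k=4: m=41, d=1, a=82
d=1 and a=2a₀=82 at k=4, so the next step gives (m, d) = (41, 69) again — its k=1 value — and the period has length 4.

[41; 1, 4, 1, 82]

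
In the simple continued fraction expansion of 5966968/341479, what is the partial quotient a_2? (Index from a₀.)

9

5966968 = 17·341479 + 161825   →  a_0 = 17
341479 = 2·161825 + 17829   →  a_1 = 2
161825 = 9·17829 + 1364   →  a_2 = 9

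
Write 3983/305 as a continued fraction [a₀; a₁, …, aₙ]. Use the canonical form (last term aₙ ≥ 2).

[13; 16, 1, 17]

3983 = 13*305 + 18
305 = 16*18 + 17
18 = 1*17 + 1
17 = 17*1 + 0  (stop)
So 3983/305 = [13; 16, 1, 17].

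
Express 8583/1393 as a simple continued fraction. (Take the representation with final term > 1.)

8583 = 6×1393 + 225
1393 = 6×225 + 43
225 = 5×43 + 10
43 = 4×10 + 3
10 = 3×3 + 1
3 = 3×1 + 0  (stop)
So 8583/1393 = [6; 6, 5, 4, 3, 3].

[6; 6, 5, 4, 3, 3]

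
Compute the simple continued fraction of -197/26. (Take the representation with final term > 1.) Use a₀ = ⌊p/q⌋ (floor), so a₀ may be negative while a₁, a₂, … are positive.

-197 = -8×26 + 11
26 = 2×11 + 4
11 = 2×4 + 3
4 = 1×3 + 1
3 = 3×1 + 0  (stop)
So -197/26 = [-8; 2, 2, 1, 3].

[-8; 2, 2, 1, 3]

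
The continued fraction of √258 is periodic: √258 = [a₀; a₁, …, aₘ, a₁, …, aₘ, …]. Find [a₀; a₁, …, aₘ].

a₀ = ⌊√258⌋ = 16.
With m₀=0, d₀=1 and mₖ₊₁ = dₖaₖ − mₖ, dₖ₊₁ = (n − mₖ₊₁²)/dₖ, aₖ₊₁ = ⌊(a₀+mₖ₊₁)/dₖ₊₁⌋:
  k=1: m=16, d=2, a=16
  k=2: m=16, d=1, a=32
d=1 and a=2a₀=32 at k=2, so the next step gives (m, d) = (16, 2) again — its k=1 value — and the period has length 2.

[16; 16, 32]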